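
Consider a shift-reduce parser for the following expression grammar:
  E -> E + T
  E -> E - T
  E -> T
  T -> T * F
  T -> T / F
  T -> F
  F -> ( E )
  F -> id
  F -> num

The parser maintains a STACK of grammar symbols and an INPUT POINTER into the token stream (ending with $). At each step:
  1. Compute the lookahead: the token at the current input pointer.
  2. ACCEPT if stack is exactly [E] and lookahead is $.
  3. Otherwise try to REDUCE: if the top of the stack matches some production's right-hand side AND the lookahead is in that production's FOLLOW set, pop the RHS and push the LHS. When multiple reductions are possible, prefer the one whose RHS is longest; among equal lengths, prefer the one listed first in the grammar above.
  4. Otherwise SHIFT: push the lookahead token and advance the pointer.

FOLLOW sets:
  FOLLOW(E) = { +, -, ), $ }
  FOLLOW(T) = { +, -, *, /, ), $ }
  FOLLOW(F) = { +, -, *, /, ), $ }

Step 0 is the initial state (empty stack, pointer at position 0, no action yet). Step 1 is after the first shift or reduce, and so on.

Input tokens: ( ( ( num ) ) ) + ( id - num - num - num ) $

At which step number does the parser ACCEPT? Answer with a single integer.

Answer: 45

Derivation:
Step 1: shift (. Stack=[(] ptr=1 lookahead=( remaining=[( ( num ) ) ) + ( id - num - num - num ) $]
Step 2: shift (. Stack=[( (] ptr=2 lookahead=( remaining=[( num ) ) ) + ( id - num - num - num ) $]
Step 3: shift (. Stack=[( ( (] ptr=3 lookahead=num remaining=[num ) ) ) + ( id - num - num - num ) $]
Step 4: shift num. Stack=[( ( ( num] ptr=4 lookahead=) remaining=[) ) ) + ( id - num - num - num ) $]
Step 5: reduce F->num. Stack=[( ( ( F] ptr=4 lookahead=) remaining=[) ) ) + ( id - num - num - num ) $]
Step 6: reduce T->F. Stack=[( ( ( T] ptr=4 lookahead=) remaining=[) ) ) + ( id - num - num - num ) $]
Step 7: reduce E->T. Stack=[( ( ( E] ptr=4 lookahead=) remaining=[) ) ) + ( id - num - num - num ) $]
Step 8: shift ). Stack=[( ( ( E )] ptr=5 lookahead=) remaining=[) ) + ( id - num - num - num ) $]
Step 9: reduce F->( E ). Stack=[( ( F] ptr=5 lookahead=) remaining=[) ) + ( id - num - num - num ) $]
Step 10: reduce T->F. Stack=[( ( T] ptr=5 lookahead=) remaining=[) ) + ( id - num - num - num ) $]
Step 11: reduce E->T. Stack=[( ( E] ptr=5 lookahead=) remaining=[) ) + ( id - num - num - num ) $]
Step 12: shift ). Stack=[( ( E )] ptr=6 lookahead=) remaining=[) + ( id - num - num - num ) $]
Step 13: reduce F->( E ). Stack=[( F] ptr=6 lookahead=) remaining=[) + ( id - num - num - num ) $]
Step 14: reduce T->F. Stack=[( T] ptr=6 lookahead=) remaining=[) + ( id - num - num - num ) $]
Step 15: reduce E->T. Stack=[( E] ptr=6 lookahead=) remaining=[) + ( id - num - num - num ) $]
Step 16: shift ). Stack=[( E )] ptr=7 lookahead=+ remaining=[+ ( id - num - num - num ) $]
Step 17: reduce F->( E ). Stack=[F] ptr=7 lookahead=+ remaining=[+ ( id - num - num - num ) $]
Step 18: reduce T->F. Stack=[T] ptr=7 lookahead=+ remaining=[+ ( id - num - num - num ) $]
Step 19: reduce E->T. Stack=[E] ptr=7 lookahead=+ remaining=[+ ( id - num - num - num ) $]
Step 20: shift +. Stack=[E +] ptr=8 lookahead=( remaining=[( id - num - num - num ) $]
Step 21: shift (. Stack=[E + (] ptr=9 lookahead=id remaining=[id - num - num - num ) $]
Step 22: shift id. Stack=[E + ( id] ptr=10 lookahead=- remaining=[- num - num - num ) $]
Step 23: reduce F->id. Stack=[E + ( F] ptr=10 lookahead=- remaining=[- num - num - num ) $]
Step 24: reduce T->F. Stack=[E + ( T] ptr=10 lookahead=- remaining=[- num - num - num ) $]
Step 25: reduce E->T. Stack=[E + ( E] ptr=10 lookahead=- remaining=[- num - num - num ) $]
Step 26: shift -. Stack=[E + ( E -] ptr=11 lookahead=num remaining=[num - num - num ) $]
Step 27: shift num. Stack=[E + ( E - num] ptr=12 lookahead=- remaining=[- num - num ) $]
Step 28: reduce F->num. Stack=[E + ( E - F] ptr=12 lookahead=- remaining=[- num - num ) $]
Step 29: reduce T->F. Stack=[E + ( E - T] ptr=12 lookahead=- remaining=[- num - num ) $]
Step 30: reduce E->E - T. Stack=[E + ( E] ptr=12 lookahead=- remaining=[- num - num ) $]
Step 31: shift -. Stack=[E + ( E -] ptr=13 lookahead=num remaining=[num - num ) $]
Step 32: shift num. Stack=[E + ( E - num] ptr=14 lookahead=- remaining=[- num ) $]
Step 33: reduce F->num. Stack=[E + ( E - F] ptr=14 lookahead=- remaining=[- num ) $]
Step 34: reduce T->F. Stack=[E + ( E - T] ptr=14 lookahead=- remaining=[- num ) $]
Step 35: reduce E->E - T. Stack=[E + ( E] ptr=14 lookahead=- remaining=[- num ) $]
Step 36: shift -. Stack=[E + ( E -] ptr=15 lookahead=num remaining=[num ) $]
Step 37: shift num. Stack=[E + ( E - num] ptr=16 lookahead=) remaining=[) $]
Step 38: reduce F->num. Stack=[E + ( E - F] ptr=16 lookahead=) remaining=[) $]
Step 39: reduce T->F. Stack=[E + ( E - T] ptr=16 lookahead=) remaining=[) $]
Step 40: reduce E->E - T. Stack=[E + ( E] ptr=16 lookahead=) remaining=[) $]
Step 41: shift ). Stack=[E + ( E )] ptr=17 lookahead=$ remaining=[$]
Step 42: reduce F->( E ). Stack=[E + F] ptr=17 lookahead=$ remaining=[$]
Step 43: reduce T->F. Stack=[E + T] ptr=17 lookahead=$ remaining=[$]
Step 44: reduce E->E + T. Stack=[E] ptr=17 lookahead=$ remaining=[$]
Step 45: accept. Stack=[E] ptr=17 lookahead=$ remaining=[$]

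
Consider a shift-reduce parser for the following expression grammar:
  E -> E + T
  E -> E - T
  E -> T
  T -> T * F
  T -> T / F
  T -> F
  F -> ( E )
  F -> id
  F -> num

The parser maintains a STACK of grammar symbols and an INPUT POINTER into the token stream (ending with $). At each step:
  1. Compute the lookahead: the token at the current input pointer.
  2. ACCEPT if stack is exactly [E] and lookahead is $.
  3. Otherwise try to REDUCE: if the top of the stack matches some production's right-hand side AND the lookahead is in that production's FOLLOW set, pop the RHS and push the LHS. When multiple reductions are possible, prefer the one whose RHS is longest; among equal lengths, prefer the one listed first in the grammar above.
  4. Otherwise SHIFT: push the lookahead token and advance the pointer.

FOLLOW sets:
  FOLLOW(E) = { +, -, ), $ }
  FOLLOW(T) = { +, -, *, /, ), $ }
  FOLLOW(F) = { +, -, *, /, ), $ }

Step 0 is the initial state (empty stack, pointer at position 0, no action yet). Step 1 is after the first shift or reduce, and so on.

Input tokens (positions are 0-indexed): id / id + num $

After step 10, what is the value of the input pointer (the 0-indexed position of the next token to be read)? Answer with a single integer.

Answer: 5

Derivation:
Step 1: shift id. Stack=[id] ptr=1 lookahead=/ remaining=[/ id + num $]
Step 2: reduce F->id. Stack=[F] ptr=1 lookahead=/ remaining=[/ id + num $]
Step 3: reduce T->F. Stack=[T] ptr=1 lookahead=/ remaining=[/ id + num $]
Step 4: shift /. Stack=[T /] ptr=2 lookahead=id remaining=[id + num $]
Step 5: shift id. Stack=[T / id] ptr=3 lookahead=+ remaining=[+ num $]
Step 6: reduce F->id. Stack=[T / F] ptr=3 lookahead=+ remaining=[+ num $]
Step 7: reduce T->T / F. Stack=[T] ptr=3 lookahead=+ remaining=[+ num $]
Step 8: reduce E->T. Stack=[E] ptr=3 lookahead=+ remaining=[+ num $]
Step 9: shift +. Stack=[E +] ptr=4 lookahead=num remaining=[num $]
Step 10: shift num. Stack=[E + num] ptr=5 lookahead=$ remaining=[$]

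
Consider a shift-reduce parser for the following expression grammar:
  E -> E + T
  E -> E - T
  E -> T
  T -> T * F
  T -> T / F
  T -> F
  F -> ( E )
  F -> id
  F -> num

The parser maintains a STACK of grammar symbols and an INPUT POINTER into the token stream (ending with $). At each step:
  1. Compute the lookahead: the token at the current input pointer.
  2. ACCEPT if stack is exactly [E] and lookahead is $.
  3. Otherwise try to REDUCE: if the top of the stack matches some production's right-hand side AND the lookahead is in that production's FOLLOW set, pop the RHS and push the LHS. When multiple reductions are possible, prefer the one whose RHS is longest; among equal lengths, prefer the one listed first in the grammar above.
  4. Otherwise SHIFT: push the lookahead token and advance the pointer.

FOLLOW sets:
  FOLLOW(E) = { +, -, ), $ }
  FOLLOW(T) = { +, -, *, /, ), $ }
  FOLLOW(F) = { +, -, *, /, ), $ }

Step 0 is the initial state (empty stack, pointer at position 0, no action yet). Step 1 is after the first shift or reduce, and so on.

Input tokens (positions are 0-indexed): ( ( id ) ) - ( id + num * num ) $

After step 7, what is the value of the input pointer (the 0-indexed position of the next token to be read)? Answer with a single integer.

Answer: 4

Derivation:
Step 1: shift (. Stack=[(] ptr=1 lookahead=( remaining=[( id ) ) - ( id + num * num ) $]
Step 2: shift (. Stack=[( (] ptr=2 lookahead=id remaining=[id ) ) - ( id + num * num ) $]
Step 3: shift id. Stack=[( ( id] ptr=3 lookahead=) remaining=[) ) - ( id + num * num ) $]
Step 4: reduce F->id. Stack=[( ( F] ptr=3 lookahead=) remaining=[) ) - ( id + num * num ) $]
Step 5: reduce T->F. Stack=[( ( T] ptr=3 lookahead=) remaining=[) ) - ( id + num * num ) $]
Step 6: reduce E->T. Stack=[( ( E] ptr=3 lookahead=) remaining=[) ) - ( id + num * num ) $]
Step 7: shift ). Stack=[( ( E )] ptr=4 lookahead=) remaining=[) - ( id + num * num ) $]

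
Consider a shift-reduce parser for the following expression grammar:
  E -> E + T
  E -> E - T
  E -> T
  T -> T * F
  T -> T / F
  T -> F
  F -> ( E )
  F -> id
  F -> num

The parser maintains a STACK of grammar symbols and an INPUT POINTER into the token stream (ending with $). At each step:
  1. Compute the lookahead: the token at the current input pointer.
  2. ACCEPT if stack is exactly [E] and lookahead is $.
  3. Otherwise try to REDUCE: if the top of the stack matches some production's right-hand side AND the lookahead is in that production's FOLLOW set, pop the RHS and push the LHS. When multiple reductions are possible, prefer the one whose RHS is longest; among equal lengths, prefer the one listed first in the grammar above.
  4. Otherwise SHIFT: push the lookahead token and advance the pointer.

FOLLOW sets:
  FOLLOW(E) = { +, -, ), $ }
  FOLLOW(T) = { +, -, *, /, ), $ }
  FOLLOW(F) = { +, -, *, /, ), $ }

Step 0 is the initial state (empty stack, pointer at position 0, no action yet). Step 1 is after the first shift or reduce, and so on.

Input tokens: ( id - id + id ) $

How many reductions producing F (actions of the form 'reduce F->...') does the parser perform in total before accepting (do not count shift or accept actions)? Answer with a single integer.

Answer: 4

Derivation:
Step 1: shift (. Stack=[(] ptr=1 lookahead=id remaining=[id - id + id ) $]
Step 2: shift id. Stack=[( id] ptr=2 lookahead=- remaining=[- id + id ) $]
Step 3: reduce F->id. Stack=[( F] ptr=2 lookahead=- remaining=[- id + id ) $]
Step 4: reduce T->F. Stack=[( T] ptr=2 lookahead=- remaining=[- id + id ) $]
Step 5: reduce E->T. Stack=[( E] ptr=2 lookahead=- remaining=[- id + id ) $]
Step 6: shift -. Stack=[( E -] ptr=3 lookahead=id remaining=[id + id ) $]
Step 7: shift id. Stack=[( E - id] ptr=4 lookahead=+ remaining=[+ id ) $]
Step 8: reduce F->id. Stack=[( E - F] ptr=4 lookahead=+ remaining=[+ id ) $]
Step 9: reduce T->F. Stack=[( E - T] ptr=4 lookahead=+ remaining=[+ id ) $]
Step 10: reduce E->E - T. Stack=[( E] ptr=4 lookahead=+ remaining=[+ id ) $]
Step 11: shift +. Stack=[( E +] ptr=5 lookahead=id remaining=[id ) $]
Step 12: shift id. Stack=[( E + id] ptr=6 lookahead=) remaining=[) $]
Step 13: reduce F->id. Stack=[( E + F] ptr=6 lookahead=) remaining=[) $]
Step 14: reduce T->F. Stack=[( E + T] ptr=6 lookahead=) remaining=[) $]
Step 15: reduce E->E + T. Stack=[( E] ptr=6 lookahead=) remaining=[) $]
Step 16: shift ). Stack=[( E )] ptr=7 lookahead=$ remaining=[$]
Step 17: reduce F->( E ). Stack=[F] ptr=7 lookahead=$ remaining=[$]
Step 18: reduce T->F. Stack=[T] ptr=7 lookahead=$ remaining=[$]
Step 19: reduce E->T. Stack=[E] ptr=7 lookahead=$ remaining=[$]
Step 20: accept. Stack=[E] ptr=7 lookahead=$ remaining=[$]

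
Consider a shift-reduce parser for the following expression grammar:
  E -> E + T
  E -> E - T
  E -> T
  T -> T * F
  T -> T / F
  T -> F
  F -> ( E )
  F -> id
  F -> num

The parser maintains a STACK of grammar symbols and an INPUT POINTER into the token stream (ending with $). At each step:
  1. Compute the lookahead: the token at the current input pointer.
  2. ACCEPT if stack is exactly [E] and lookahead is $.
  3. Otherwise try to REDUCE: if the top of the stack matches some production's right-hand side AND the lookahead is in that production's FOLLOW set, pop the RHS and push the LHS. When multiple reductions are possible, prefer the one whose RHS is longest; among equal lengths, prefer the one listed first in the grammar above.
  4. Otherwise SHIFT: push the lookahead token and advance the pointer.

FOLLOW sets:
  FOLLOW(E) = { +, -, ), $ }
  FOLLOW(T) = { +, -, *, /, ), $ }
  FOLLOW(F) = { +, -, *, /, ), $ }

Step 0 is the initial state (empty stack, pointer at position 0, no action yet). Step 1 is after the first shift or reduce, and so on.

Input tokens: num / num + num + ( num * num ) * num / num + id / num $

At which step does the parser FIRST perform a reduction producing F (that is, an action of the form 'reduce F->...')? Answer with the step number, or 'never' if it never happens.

Step 1: shift num. Stack=[num] ptr=1 lookahead=/ remaining=[/ num + num + ( num * num ) * num / num + id / num $]
Step 2: reduce F->num. Stack=[F] ptr=1 lookahead=/ remaining=[/ num + num + ( num * num ) * num / num + id / num $]

Answer: 2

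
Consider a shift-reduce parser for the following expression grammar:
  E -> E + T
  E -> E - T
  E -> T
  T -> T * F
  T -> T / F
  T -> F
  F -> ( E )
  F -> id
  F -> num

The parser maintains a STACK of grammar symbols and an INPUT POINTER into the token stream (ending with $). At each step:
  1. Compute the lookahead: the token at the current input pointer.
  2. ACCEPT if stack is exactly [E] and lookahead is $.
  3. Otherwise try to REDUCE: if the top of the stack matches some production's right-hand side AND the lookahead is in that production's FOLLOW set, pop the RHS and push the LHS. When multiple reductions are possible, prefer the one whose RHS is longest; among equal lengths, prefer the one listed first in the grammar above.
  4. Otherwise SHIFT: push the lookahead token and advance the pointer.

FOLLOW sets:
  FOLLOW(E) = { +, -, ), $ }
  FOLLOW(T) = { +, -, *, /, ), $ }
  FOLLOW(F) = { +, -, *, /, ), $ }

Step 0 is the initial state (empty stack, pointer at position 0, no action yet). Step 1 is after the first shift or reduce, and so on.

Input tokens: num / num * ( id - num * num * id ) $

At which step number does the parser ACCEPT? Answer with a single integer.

Step 1: shift num. Stack=[num] ptr=1 lookahead=/ remaining=[/ num * ( id - num * num * id ) $]
Step 2: reduce F->num. Stack=[F] ptr=1 lookahead=/ remaining=[/ num * ( id - num * num * id ) $]
Step 3: reduce T->F. Stack=[T] ptr=1 lookahead=/ remaining=[/ num * ( id - num * num * id ) $]
Step 4: shift /. Stack=[T /] ptr=2 lookahead=num remaining=[num * ( id - num * num * id ) $]
Step 5: shift num. Stack=[T / num] ptr=3 lookahead=* remaining=[* ( id - num * num * id ) $]
Step 6: reduce F->num. Stack=[T / F] ptr=3 lookahead=* remaining=[* ( id - num * num * id ) $]
Step 7: reduce T->T / F. Stack=[T] ptr=3 lookahead=* remaining=[* ( id - num * num * id ) $]
Step 8: shift *. Stack=[T *] ptr=4 lookahead=( remaining=[( id - num * num * id ) $]
Step 9: shift (. Stack=[T * (] ptr=5 lookahead=id remaining=[id - num * num * id ) $]
Step 10: shift id. Stack=[T * ( id] ptr=6 lookahead=- remaining=[- num * num * id ) $]
Step 11: reduce F->id. Stack=[T * ( F] ptr=6 lookahead=- remaining=[- num * num * id ) $]
Step 12: reduce T->F. Stack=[T * ( T] ptr=6 lookahead=- remaining=[- num * num * id ) $]
Step 13: reduce E->T. Stack=[T * ( E] ptr=6 lookahead=- remaining=[- num * num * id ) $]
Step 14: shift -. Stack=[T * ( E -] ptr=7 lookahead=num remaining=[num * num * id ) $]
Step 15: shift num. Stack=[T * ( E - num] ptr=8 lookahead=* remaining=[* num * id ) $]
Step 16: reduce F->num. Stack=[T * ( E - F] ptr=8 lookahead=* remaining=[* num * id ) $]
Step 17: reduce T->F. Stack=[T * ( E - T] ptr=8 lookahead=* remaining=[* num * id ) $]
Step 18: shift *. Stack=[T * ( E - T *] ptr=9 lookahead=num remaining=[num * id ) $]
Step 19: shift num. Stack=[T * ( E - T * num] ptr=10 lookahead=* remaining=[* id ) $]
Step 20: reduce F->num. Stack=[T * ( E - T * F] ptr=10 lookahead=* remaining=[* id ) $]
Step 21: reduce T->T * F. Stack=[T * ( E - T] ptr=10 lookahead=* remaining=[* id ) $]
Step 22: shift *. Stack=[T * ( E - T *] ptr=11 lookahead=id remaining=[id ) $]
Step 23: shift id. Stack=[T * ( E - T * id] ptr=12 lookahead=) remaining=[) $]
Step 24: reduce F->id. Stack=[T * ( E - T * F] ptr=12 lookahead=) remaining=[) $]
Step 25: reduce T->T * F. Stack=[T * ( E - T] ptr=12 lookahead=) remaining=[) $]
Step 26: reduce E->E - T. Stack=[T * ( E] ptr=12 lookahead=) remaining=[) $]
Step 27: shift ). Stack=[T * ( E )] ptr=13 lookahead=$ remaining=[$]
Step 28: reduce F->( E ). Stack=[T * F] ptr=13 lookahead=$ remaining=[$]
Step 29: reduce T->T * F. Stack=[T] ptr=13 lookahead=$ remaining=[$]
Step 30: reduce E->T. Stack=[E] ptr=13 lookahead=$ remaining=[$]
Step 31: accept. Stack=[E] ptr=13 lookahead=$ remaining=[$]

Answer: 31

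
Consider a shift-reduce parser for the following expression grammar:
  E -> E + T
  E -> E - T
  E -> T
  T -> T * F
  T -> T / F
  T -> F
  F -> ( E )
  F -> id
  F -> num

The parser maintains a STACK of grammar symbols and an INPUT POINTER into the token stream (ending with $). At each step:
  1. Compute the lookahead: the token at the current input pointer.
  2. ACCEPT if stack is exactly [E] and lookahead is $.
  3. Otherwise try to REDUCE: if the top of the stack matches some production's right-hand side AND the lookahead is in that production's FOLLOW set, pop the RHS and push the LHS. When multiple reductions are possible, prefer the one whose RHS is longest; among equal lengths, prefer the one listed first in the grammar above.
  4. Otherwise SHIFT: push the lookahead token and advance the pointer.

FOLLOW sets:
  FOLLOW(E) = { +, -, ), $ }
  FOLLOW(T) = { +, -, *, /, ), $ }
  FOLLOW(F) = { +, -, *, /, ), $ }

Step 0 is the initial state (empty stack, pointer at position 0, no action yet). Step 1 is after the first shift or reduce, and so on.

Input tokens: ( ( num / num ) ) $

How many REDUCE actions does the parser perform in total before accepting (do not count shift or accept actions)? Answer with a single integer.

Step 1: shift (. Stack=[(] ptr=1 lookahead=( remaining=[( num / num ) ) $]
Step 2: shift (. Stack=[( (] ptr=2 lookahead=num remaining=[num / num ) ) $]
Step 3: shift num. Stack=[( ( num] ptr=3 lookahead=/ remaining=[/ num ) ) $]
Step 4: reduce F->num. Stack=[( ( F] ptr=3 lookahead=/ remaining=[/ num ) ) $]
Step 5: reduce T->F. Stack=[( ( T] ptr=3 lookahead=/ remaining=[/ num ) ) $]
Step 6: shift /. Stack=[( ( T /] ptr=4 lookahead=num remaining=[num ) ) $]
Step 7: shift num. Stack=[( ( T / num] ptr=5 lookahead=) remaining=[) ) $]
Step 8: reduce F->num. Stack=[( ( T / F] ptr=5 lookahead=) remaining=[) ) $]
Step 9: reduce T->T / F. Stack=[( ( T] ptr=5 lookahead=) remaining=[) ) $]
Step 10: reduce E->T. Stack=[( ( E] ptr=5 lookahead=) remaining=[) ) $]
Step 11: shift ). Stack=[( ( E )] ptr=6 lookahead=) remaining=[) $]
Step 12: reduce F->( E ). Stack=[( F] ptr=6 lookahead=) remaining=[) $]
Step 13: reduce T->F. Stack=[( T] ptr=6 lookahead=) remaining=[) $]
Step 14: reduce E->T. Stack=[( E] ptr=6 lookahead=) remaining=[) $]
Step 15: shift ). Stack=[( E )] ptr=7 lookahead=$ remaining=[$]
Step 16: reduce F->( E ). Stack=[F] ptr=7 lookahead=$ remaining=[$]
Step 17: reduce T->F. Stack=[T] ptr=7 lookahead=$ remaining=[$]
Step 18: reduce E->T. Stack=[E] ptr=7 lookahead=$ remaining=[$]
Step 19: accept. Stack=[E] ptr=7 lookahead=$ remaining=[$]

Answer: 11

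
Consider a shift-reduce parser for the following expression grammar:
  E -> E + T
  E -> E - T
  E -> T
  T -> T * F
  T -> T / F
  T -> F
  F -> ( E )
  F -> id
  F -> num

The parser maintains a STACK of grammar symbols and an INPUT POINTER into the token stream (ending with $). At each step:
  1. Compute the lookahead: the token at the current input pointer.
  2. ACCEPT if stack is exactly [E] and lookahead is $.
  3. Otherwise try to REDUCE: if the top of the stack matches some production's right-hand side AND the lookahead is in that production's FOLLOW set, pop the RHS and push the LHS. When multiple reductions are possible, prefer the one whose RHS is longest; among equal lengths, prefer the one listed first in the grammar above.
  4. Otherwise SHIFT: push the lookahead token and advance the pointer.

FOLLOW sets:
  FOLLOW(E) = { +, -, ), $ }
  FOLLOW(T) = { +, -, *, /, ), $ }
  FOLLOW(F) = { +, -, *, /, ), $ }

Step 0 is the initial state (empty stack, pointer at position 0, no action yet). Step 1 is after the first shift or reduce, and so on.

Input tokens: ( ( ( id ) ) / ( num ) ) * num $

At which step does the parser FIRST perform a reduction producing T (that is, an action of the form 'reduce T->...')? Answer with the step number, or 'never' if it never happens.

Step 1: shift (. Stack=[(] ptr=1 lookahead=( remaining=[( ( id ) ) / ( num ) ) * num $]
Step 2: shift (. Stack=[( (] ptr=2 lookahead=( remaining=[( id ) ) / ( num ) ) * num $]
Step 3: shift (. Stack=[( ( (] ptr=3 lookahead=id remaining=[id ) ) / ( num ) ) * num $]
Step 4: shift id. Stack=[( ( ( id] ptr=4 lookahead=) remaining=[) ) / ( num ) ) * num $]
Step 5: reduce F->id. Stack=[( ( ( F] ptr=4 lookahead=) remaining=[) ) / ( num ) ) * num $]
Step 6: reduce T->F. Stack=[( ( ( T] ptr=4 lookahead=) remaining=[) ) / ( num ) ) * num $]

Answer: 6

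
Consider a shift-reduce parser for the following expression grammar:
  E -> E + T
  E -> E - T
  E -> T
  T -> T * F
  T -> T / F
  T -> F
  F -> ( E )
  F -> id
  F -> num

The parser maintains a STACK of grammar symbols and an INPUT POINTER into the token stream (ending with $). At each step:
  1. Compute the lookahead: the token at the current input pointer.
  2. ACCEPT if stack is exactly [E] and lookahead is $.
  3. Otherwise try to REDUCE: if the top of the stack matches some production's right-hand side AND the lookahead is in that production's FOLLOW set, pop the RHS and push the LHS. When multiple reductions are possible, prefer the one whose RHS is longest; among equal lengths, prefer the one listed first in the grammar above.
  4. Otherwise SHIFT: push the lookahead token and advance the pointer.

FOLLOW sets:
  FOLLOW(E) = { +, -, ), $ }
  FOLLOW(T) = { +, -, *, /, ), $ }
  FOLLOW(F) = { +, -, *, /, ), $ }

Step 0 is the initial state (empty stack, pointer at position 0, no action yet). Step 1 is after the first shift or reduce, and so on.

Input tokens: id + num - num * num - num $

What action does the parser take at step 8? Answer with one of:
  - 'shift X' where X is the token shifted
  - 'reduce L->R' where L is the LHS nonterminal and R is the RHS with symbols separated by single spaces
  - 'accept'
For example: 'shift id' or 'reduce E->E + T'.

Step 1: shift id. Stack=[id] ptr=1 lookahead=+ remaining=[+ num - num * num - num $]
Step 2: reduce F->id. Stack=[F] ptr=1 lookahead=+ remaining=[+ num - num * num - num $]
Step 3: reduce T->F. Stack=[T] ptr=1 lookahead=+ remaining=[+ num - num * num - num $]
Step 4: reduce E->T. Stack=[E] ptr=1 lookahead=+ remaining=[+ num - num * num - num $]
Step 5: shift +. Stack=[E +] ptr=2 lookahead=num remaining=[num - num * num - num $]
Step 6: shift num. Stack=[E + num] ptr=3 lookahead=- remaining=[- num * num - num $]
Step 7: reduce F->num. Stack=[E + F] ptr=3 lookahead=- remaining=[- num * num - num $]
Step 8: reduce T->F. Stack=[E + T] ptr=3 lookahead=- remaining=[- num * num - num $]

Answer: reduce T->F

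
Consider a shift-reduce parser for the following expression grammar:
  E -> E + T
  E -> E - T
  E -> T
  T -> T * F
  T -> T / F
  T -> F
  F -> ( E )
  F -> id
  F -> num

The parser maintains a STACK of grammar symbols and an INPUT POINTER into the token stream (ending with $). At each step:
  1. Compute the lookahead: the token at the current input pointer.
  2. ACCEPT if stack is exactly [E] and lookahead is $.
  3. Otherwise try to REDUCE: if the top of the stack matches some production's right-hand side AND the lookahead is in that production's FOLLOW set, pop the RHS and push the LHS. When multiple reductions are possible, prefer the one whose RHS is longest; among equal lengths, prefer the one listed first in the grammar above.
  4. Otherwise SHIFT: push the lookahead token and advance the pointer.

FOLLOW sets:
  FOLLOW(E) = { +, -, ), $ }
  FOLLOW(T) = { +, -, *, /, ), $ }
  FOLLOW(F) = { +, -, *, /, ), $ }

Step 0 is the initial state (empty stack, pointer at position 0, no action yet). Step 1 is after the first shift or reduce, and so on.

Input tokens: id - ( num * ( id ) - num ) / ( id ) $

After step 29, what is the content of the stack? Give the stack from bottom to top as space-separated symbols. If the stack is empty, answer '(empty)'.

Step 1: shift id. Stack=[id] ptr=1 lookahead=- remaining=[- ( num * ( id ) - num ) / ( id ) $]
Step 2: reduce F->id. Stack=[F] ptr=1 lookahead=- remaining=[- ( num * ( id ) - num ) / ( id ) $]
Step 3: reduce T->F. Stack=[T] ptr=1 lookahead=- remaining=[- ( num * ( id ) - num ) / ( id ) $]
Step 4: reduce E->T. Stack=[E] ptr=1 lookahead=- remaining=[- ( num * ( id ) - num ) / ( id ) $]
Step 5: shift -. Stack=[E -] ptr=2 lookahead=( remaining=[( num * ( id ) - num ) / ( id ) $]
Step 6: shift (. Stack=[E - (] ptr=3 lookahead=num remaining=[num * ( id ) - num ) / ( id ) $]
Step 7: shift num. Stack=[E - ( num] ptr=4 lookahead=* remaining=[* ( id ) - num ) / ( id ) $]
Step 8: reduce F->num. Stack=[E - ( F] ptr=4 lookahead=* remaining=[* ( id ) - num ) / ( id ) $]
Step 9: reduce T->F. Stack=[E - ( T] ptr=4 lookahead=* remaining=[* ( id ) - num ) / ( id ) $]
Step 10: shift *. Stack=[E - ( T *] ptr=5 lookahead=( remaining=[( id ) - num ) / ( id ) $]
Step 11: shift (. Stack=[E - ( T * (] ptr=6 lookahead=id remaining=[id ) - num ) / ( id ) $]
Step 12: shift id. Stack=[E - ( T * ( id] ptr=7 lookahead=) remaining=[) - num ) / ( id ) $]
Step 13: reduce F->id. Stack=[E - ( T * ( F] ptr=7 lookahead=) remaining=[) - num ) / ( id ) $]
Step 14: reduce T->F. Stack=[E - ( T * ( T] ptr=7 lookahead=) remaining=[) - num ) / ( id ) $]
Step 15: reduce E->T. Stack=[E - ( T * ( E] ptr=7 lookahead=) remaining=[) - num ) / ( id ) $]
Step 16: shift ). Stack=[E - ( T * ( E )] ptr=8 lookahead=- remaining=[- num ) / ( id ) $]
Step 17: reduce F->( E ). Stack=[E - ( T * F] ptr=8 lookahead=- remaining=[- num ) / ( id ) $]
Step 18: reduce T->T * F. Stack=[E - ( T] ptr=8 lookahead=- remaining=[- num ) / ( id ) $]
Step 19: reduce E->T. Stack=[E - ( E] ptr=8 lookahead=- remaining=[- num ) / ( id ) $]
Step 20: shift -. Stack=[E - ( E -] ptr=9 lookahead=num remaining=[num ) / ( id ) $]
Step 21: shift num. Stack=[E - ( E - num] ptr=10 lookahead=) remaining=[) / ( id ) $]
Step 22: reduce F->num. Stack=[E - ( E - F] ptr=10 lookahead=) remaining=[) / ( id ) $]
Step 23: reduce T->F. Stack=[E - ( E - T] ptr=10 lookahead=) remaining=[) / ( id ) $]
Step 24: reduce E->E - T. Stack=[E - ( E] ptr=10 lookahead=) remaining=[) / ( id ) $]
Step 25: shift ). Stack=[E - ( E )] ptr=11 lookahead=/ remaining=[/ ( id ) $]
Step 26: reduce F->( E ). Stack=[E - F] ptr=11 lookahead=/ remaining=[/ ( id ) $]
Step 27: reduce T->F. Stack=[E - T] ptr=11 lookahead=/ remaining=[/ ( id ) $]
Step 28: shift /. Stack=[E - T /] ptr=12 lookahead=( remaining=[( id ) $]
Step 29: shift (. Stack=[E - T / (] ptr=13 lookahead=id remaining=[id ) $]

Answer: E - T / (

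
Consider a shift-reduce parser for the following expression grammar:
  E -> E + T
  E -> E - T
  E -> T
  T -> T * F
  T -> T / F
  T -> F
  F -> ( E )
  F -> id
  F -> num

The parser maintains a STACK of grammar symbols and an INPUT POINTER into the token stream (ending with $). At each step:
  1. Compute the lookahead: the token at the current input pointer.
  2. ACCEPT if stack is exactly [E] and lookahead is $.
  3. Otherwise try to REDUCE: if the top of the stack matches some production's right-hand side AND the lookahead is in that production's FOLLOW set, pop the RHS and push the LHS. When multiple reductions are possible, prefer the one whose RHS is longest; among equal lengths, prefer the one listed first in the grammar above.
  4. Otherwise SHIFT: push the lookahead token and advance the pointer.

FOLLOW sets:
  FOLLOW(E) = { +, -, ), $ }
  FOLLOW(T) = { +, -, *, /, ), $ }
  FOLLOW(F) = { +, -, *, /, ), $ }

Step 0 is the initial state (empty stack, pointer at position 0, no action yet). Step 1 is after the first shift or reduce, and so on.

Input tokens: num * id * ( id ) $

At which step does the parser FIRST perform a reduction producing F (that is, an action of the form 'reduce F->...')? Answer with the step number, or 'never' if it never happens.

Step 1: shift num. Stack=[num] ptr=1 lookahead=* remaining=[* id * ( id ) $]
Step 2: reduce F->num. Stack=[F] ptr=1 lookahead=* remaining=[* id * ( id ) $]

Answer: 2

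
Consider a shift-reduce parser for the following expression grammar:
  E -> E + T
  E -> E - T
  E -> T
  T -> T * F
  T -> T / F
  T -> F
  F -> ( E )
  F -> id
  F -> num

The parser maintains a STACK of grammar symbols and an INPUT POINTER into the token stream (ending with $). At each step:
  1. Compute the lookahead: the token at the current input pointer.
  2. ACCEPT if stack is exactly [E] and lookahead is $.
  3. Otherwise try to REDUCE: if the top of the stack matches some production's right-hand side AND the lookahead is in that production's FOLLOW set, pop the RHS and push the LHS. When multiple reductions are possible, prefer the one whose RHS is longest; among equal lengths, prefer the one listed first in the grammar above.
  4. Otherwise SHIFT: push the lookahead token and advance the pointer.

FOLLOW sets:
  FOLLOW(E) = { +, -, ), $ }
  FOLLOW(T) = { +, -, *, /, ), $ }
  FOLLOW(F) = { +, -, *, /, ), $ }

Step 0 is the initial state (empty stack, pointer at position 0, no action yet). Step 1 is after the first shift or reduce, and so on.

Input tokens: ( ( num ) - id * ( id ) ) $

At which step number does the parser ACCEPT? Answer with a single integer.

Step 1: shift (. Stack=[(] ptr=1 lookahead=( remaining=[( num ) - id * ( id ) ) $]
Step 2: shift (. Stack=[( (] ptr=2 lookahead=num remaining=[num ) - id * ( id ) ) $]
Step 3: shift num. Stack=[( ( num] ptr=3 lookahead=) remaining=[) - id * ( id ) ) $]
Step 4: reduce F->num. Stack=[( ( F] ptr=3 lookahead=) remaining=[) - id * ( id ) ) $]
Step 5: reduce T->F. Stack=[( ( T] ptr=3 lookahead=) remaining=[) - id * ( id ) ) $]
Step 6: reduce E->T. Stack=[( ( E] ptr=3 lookahead=) remaining=[) - id * ( id ) ) $]
Step 7: shift ). Stack=[( ( E )] ptr=4 lookahead=- remaining=[- id * ( id ) ) $]
Step 8: reduce F->( E ). Stack=[( F] ptr=4 lookahead=- remaining=[- id * ( id ) ) $]
Step 9: reduce T->F. Stack=[( T] ptr=4 lookahead=- remaining=[- id * ( id ) ) $]
Step 10: reduce E->T. Stack=[( E] ptr=4 lookahead=- remaining=[- id * ( id ) ) $]
Step 11: shift -. Stack=[( E -] ptr=5 lookahead=id remaining=[id * ( id ) ) $]
Step 12: shift id. Stack=[( E - id] ptr=6 lookahead=* remaining=[* ( id ) ) $]
Step 13: reduce F->id. Stack=[( E - F] ptr=6 lookahead=* remaining=[* ( id ) ) $]
Step 14: reduce T->F. Stack=[( E - T] ptr=6 lookahead=* remaining=[* ( id ) ) $]
Step 15: shift *. Stack=[( E - T *] ptr=7 lookahead=( remaining=[( id ) ) $]
Step 16: shift (. Stack=[( E - T * (] ptr=8 lookahead=id remaining=[id ) ) $]
Step 17: shift id. Stack=[( E - T * ( id] ptr=9 lookahead=) remaining=[) ) $]
Step 18: reduce F->id. Stack=[( E - T * ( F] ptr=9 lookahead=) remaining=[) ) $]
Step 19: reduce T->F. Stack=[( E - T * ( T] ptr=9 lookahead=) remaining=[) ) $]
Step 20: reduce E->T. Stack=[( E - T * ( E] ptr=9 lookahead=) remaining=[) ) $]
Step 21: shift ). Stack=[( E - T * ( E )] ptr=10 lookahead=) remaining=[) $]
Step 22: reduce F->( E ). Stack=[( E - T * F] ptr=10 lookahead=) remaining=[) $]
Step 23: reduce T->T * F. Stack=[( E - T] ptr=10 lookahead=) remaining=[) $]
Step 24: reduce E->E - T. Stack=[( E] ptr=10 lookahead=) remaining=[) $]
Step 25: shift ). Stack=[( E )] ptr=11 lookahead=$ remaining=[$]
Step 26: reduce F->( E ). Stack=[F] ptr=11 lookahead=$ remaining=[$]
Step 27: reduce T->F. Stack=[T] ptr=11 lookahead=$ remaining=[$]
Step 28: reduce E->T. Stack=[E] ptr=11 lookahead=$ remaining=[$]
Step 29: accept. Stack=[E] ptr=11 lookahead=$ remaining=[$]

Answer: 29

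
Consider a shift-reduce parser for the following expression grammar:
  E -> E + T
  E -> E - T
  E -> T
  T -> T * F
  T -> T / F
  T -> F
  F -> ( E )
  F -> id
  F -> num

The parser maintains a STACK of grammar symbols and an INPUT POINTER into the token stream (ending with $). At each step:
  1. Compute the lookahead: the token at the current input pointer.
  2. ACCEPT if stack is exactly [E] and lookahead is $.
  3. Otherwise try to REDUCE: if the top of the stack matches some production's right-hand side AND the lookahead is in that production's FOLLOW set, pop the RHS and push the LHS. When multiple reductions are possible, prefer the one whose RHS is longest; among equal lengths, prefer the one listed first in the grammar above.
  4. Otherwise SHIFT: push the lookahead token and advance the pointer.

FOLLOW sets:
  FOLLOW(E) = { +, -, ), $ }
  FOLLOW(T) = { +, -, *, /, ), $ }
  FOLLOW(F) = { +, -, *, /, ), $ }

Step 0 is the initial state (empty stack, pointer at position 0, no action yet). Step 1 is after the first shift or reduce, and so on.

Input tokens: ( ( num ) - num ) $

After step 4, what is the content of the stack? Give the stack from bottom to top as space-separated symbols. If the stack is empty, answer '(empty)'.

Step 1: shift (. Stack=[(] ptr=1 lookahead=( remaining=[( num ) - num ) $]
Step 2: shift (. Stack=[( (] ptr=2 lookahead=num remaining=[num ) - num ) $]
Step 3: shift num. Stack=[( ( num] ptr=3 lookahead=) remaining=[) - num ) $]
Step 4: reduce F->num. Stack=[( ( F] ptr=3 lookahead=) remaining=[) - num ) $]

Answer: ( ( F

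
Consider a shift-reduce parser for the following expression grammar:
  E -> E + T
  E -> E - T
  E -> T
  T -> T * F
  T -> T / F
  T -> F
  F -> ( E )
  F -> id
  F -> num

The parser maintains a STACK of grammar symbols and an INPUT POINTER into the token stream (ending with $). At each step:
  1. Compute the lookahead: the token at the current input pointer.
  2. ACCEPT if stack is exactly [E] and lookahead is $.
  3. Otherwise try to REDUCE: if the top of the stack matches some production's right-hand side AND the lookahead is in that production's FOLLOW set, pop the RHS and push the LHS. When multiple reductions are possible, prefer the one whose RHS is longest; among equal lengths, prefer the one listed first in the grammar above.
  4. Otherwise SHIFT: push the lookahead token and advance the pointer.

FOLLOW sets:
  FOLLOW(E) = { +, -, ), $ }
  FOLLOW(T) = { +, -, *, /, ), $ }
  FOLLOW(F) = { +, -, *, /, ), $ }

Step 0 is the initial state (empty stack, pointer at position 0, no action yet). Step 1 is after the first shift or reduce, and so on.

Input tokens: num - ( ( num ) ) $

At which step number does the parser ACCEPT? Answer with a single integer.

Step 1: shift num. Stack=[num] ptr=1 lookahead=- remaining=[- ( ( num ) ) $]
Step 2: reduce F->num. Stack=[F] ptr=1 lookahead=- remaining=[- ( ( num ) ) $]
Step 3: reduce T->F. Stack=[T] ptr=1 lookahead=- remaining=[- ( ( num ) ) $]
Step 4: reduce E->T. Stack=[E] ptr=1 lookahead=- remaining=[- ( ( num ) ) $]
Step 5: shift -. Stack=[E -] ptr=2 lookahead=( remaining=[( ( num ) ) $]
Step 6: shift (. Stack=[E - (] ptr=3 lookahead=( remaining=[( num ) ) $]
Step 7: shift (. Stack=[E - ( (] ptr=4 lookahead=num remaining=[num ) ) $]
Step 8: shift num. Stack=[E - ( ( num] ptr=5 lookahead=) remaining=[) ) $]
Step 9: reduce F->num. Stack=[E - ( ( F] ptr=5 lookahead=) remaining=[) ) $]
Step 10: reduce T->F. Stack=[E - ( ( T] ptr=5 lookahead=) remaining=[) ) $]
Step 11: reduce E->T. Stack=[E - ( ( E] ptr=5 lookahead=) remaining=[) ) $]
Step 12: shift ). Stack=[E - ( ( E )] ptr=6 lookahead=) remaining=[) $]
Step 13: reduce F->( E ). Stack=[E - ( F] ptr=6 lookahead=) remaining=[) $]
Step 14: reduce T->F. Stack=[E - ( T] ptr=6 lookahead=) remaining=[) $]
Step 15: reduce E->T. Stack=[E - ( E] ptr=6 lookahead=) remaining=[) $]
Step 16: shift ). Stack=[E - ( E )] ptr=7 lookahead=$ remaining=[$]
Step 17: reduce F->( E ). Stack=[E - F] ptr=7 lookahead=$ remaining=[$]
Step 18: reduce T->F. Stack=[E - T] ptr=7 lookahead=$ remaining=[$]
Step 19: reduce E->E - T. Stack=[E] ptr=7 lookahead=$ remaining=[$]
Step 20: accept. Stack=[E] ptr=7 lookahead=$ remaining=[$]

Answer: 20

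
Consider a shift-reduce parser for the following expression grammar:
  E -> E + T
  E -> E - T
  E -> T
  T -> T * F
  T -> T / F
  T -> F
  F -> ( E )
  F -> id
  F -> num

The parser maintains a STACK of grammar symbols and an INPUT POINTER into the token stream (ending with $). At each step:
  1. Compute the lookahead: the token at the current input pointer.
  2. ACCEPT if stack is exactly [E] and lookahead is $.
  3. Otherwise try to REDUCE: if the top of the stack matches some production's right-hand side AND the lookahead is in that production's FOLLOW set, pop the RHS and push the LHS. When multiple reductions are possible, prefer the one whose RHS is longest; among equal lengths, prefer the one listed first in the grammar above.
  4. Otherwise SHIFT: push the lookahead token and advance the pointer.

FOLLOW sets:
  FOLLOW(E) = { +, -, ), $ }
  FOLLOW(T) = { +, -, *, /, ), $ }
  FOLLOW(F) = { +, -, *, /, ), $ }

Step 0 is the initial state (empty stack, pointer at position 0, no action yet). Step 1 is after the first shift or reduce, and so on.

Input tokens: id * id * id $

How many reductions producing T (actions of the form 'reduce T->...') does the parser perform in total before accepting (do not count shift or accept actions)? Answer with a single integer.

Answer: 3

Derivation:
Step 1: shift id. Stack=[id] ptr=1 lookahead=* remaining=[* id * id $]
Step 2: reduce F->id. Stack=[F] ptr=1 lookahead=* remaining=[* id * id $]
Step 3: reduce T->F. Stack=[T] ptr=1 lookahead=* remaining=[* id * id $]
Step 4: shift *. Stack=[T *] ptr=2 lookahead=id remaining=[id * id $]
Step 5: shift id. Stack=[T * id] ptr=3 lookahead=* remaining=[* id $]
Step 6: reduce F->id. Stack=[T * F] ptr=3 lookahead=* remaining=[* id $]
Step 7: reduce T->T * F. Stack=[T] ptr=3 lookahead=* remaining=[* id $]
Step 8: shift *. Stack=[T *] ptr=4 lookahead=id remaining=[id $]
Step 9: shift id. Stack=[T * id] ptr=5 lookahead=$ remaining=[$]
Step 10: reduce F->id. Stack=[T * F] ptr=5 lookahead=$ remaining=[$]
Step 11: reduce T->T * F. Stack=[T] ptr=5 lookahead=$ remaining=[$]
Step 12: reduce E->T. Stack=[E] ptr=5 lookahead=$ remaining=[$]
Step 13: accept. Stack=[E] ptr=5 lookahead=$ remaining=[$]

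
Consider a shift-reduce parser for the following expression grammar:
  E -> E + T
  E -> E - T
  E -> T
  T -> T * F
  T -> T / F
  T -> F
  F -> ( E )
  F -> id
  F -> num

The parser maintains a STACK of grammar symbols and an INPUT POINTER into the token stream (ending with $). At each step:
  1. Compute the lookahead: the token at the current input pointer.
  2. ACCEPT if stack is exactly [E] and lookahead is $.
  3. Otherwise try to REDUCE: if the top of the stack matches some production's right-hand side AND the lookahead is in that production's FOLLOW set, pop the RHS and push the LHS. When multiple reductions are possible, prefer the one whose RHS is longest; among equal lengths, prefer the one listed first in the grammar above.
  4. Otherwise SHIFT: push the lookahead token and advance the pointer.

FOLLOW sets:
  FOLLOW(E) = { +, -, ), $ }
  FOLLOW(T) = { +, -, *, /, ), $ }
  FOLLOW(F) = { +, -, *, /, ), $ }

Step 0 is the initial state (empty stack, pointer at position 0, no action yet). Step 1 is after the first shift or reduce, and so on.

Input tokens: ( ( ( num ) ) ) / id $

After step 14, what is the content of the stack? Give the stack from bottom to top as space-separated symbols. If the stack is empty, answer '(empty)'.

Step 1: shift (. Stack=[(] ptr=1 lookahead=( remaining=[( ( num ) ) ) / id $]
Step 2: shift (. Stack=[( (] ptr=2 lookahead=( remaining=[( num ) ) ) / id $]
Step 3: shift (. Stack=[( ( (] ptr=3 lookahead=num remaining=[num ) ) ) / id $]
Step 4: shift num. Stack=[( ( ( num] ptr=4 lookahead=) remaining=[) ) ) / id $]
Step 5: reduce F->num. Stack=[( ( ( F] ptr=4 lookahead=) remaining=[) ) ) / id $]
Step 6: reduce T->F. Stack=[( ( ( T] ptr=4 lookahead=) remaining=[) ) ) / id $]
Step 7: reduce E->T. Stack=[( ( ( E] ptr=4 lookahead=) remaining=[) ) ) / id $]
Step 8: shift ). Stack=[( ( ( E )] ptr=5 lookahead=) remaining=[) ) / id $]
Step 9: reduce F->( E ). Stack=[( ( F] ptr=5 lookahead=) remaining=[) ) / id $]
Step 10: reduce T->F. Stack=[( ( T] ptr=5 lookahead=) remaining=[) ) / id $]
Step 11: reduce E->T. Stack=[( ( E] ptr=5 lookahead=) remaining=[) ) / id $]
Step 12: shift ). Stack=[( ( E )] ptr=6 lookahead=) remaining=[) / id $]
Step 13: reduce F->( E ). Stack=[( F] ptr=6 lookahead=) remaining=[) / id $]
Step 14: reduce T->F. Stack=[( T] ptr=6 lookahead=) remaining=[) / id $]

Answer: ( T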